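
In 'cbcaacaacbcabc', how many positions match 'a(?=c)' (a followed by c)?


Lookahead 'a(?=c)' matches 'a' only when followed by 'c'.
String: 'cbcaacaacbcabc'
Checking each position where char is 'a':
  pos 3: 'a' -> no (next='a')
  pos 4: 'a' -> MATCH (next='c')
  pos 6: 'a' -> no (next='a')
  pos 7: 'a' -> MATCH (next='c')
  pos 11: 'a' -> no (next='b')
Matching positions: [4, 7]
Count: 2

2


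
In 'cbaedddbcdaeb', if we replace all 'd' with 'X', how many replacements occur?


re.sub('d', 'X', text) replaces every occurrence of 'd' with 'X'.
Text: 'cbaedddbcdaeb'
Scanning for 'd':
  pos 4: 'd' -> replacement #1
  pos 5: 'd' -> replacement #2
  pos 6: 'd' -> replacement #3
  pos 9: 'd' -> replacement #4
Total replacements: 4

4


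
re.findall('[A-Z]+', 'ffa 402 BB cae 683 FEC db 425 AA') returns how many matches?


Pattern '[A-Z]+' finds one or more uppercase letters.
Text: 'ffa 402 BB cae 683 FEC db 425 AA'
Scanning for matches:
  Match 1: 'BB'
  Match 2: 'FEC'
  Match 3: 'AA'
Total matches: 3

3


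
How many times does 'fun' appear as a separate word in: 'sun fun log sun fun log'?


Scanning each word for exact match 'fun':
  Word 1: 'sun' -> no
  Word 2: 'fun' -> MATCH
  Word 3: 'log' -> no
  Word 4: 'sun' -> no
  Word 5: 'fun' -> MATCH
  Word 6: 'log' -> no
Total matches: 2

2


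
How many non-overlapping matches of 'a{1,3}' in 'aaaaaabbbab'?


Pattern 'a{1,3}' matches between 1 and 3 consecutive a's (greedy).
String: 'aaaaaabbbab'
Finding runs of a's and applying greedy matching:
  Run at pos 0: 'aaaaaa' (length 6)
  Run at pos 9: 'a' (length 1)
Matches: ['aaa', 'aaa', 'a']
Count: 3

3


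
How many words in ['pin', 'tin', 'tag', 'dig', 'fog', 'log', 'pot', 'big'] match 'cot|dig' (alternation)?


Alternation 'cot|dig' matches either 'cot' or 'dig'.
Checking each word:
  'pin' -> no
  'tin' -> no
  'tag' -> no
  'dig' -> MATCH
  'fog' -> no
  'log' -> no
  'pot' -> no
  'big' -> no
Matches: ['dig']
Count: 1

1


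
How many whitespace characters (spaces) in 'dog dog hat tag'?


\s matches whitespace characters (spaces, tabs, etc.).
Text: 'dog dog hat tag'
This text has 4 words separated by spaces.
Number of spaces = number of words - 1 = 4 - 1 = 3

3


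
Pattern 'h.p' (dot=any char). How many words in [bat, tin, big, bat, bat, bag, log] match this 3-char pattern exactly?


Pattern 'h.p' means: starts with 'h', any single char, ends with 'p'.
Checking each word (must be exactly 3 chars):
  'bat' (len=3): no
  'tin' (len=3): no
  'big' (len=3): no
  'bat' (len=3): no
  'bat' (len=3): no
  'bag' (len=3): no
  'log' (len=3): no
Matching words: []
Total: 0

0


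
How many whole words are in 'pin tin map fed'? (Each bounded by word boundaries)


Word boundaries (\b) mark the start/end of each word.
Text: 'pin tin map fed'
Splitting by whitespace:
  Word 1: 'pin'
  Word 2: 'tin'
  Word 3: 'map'
  Word 4: 'fed'
Total whole words: 4

4


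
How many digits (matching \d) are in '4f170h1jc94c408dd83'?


\d matches any digit 0-9.
Scanning '4f170h1jc94c408dd83':
  pos 0: '4' -> DIGIT
  pos 2: '1' -> DIGIT
  pos 3: '7' -> DIGIT
  pos 4: '0' -> DIGIT
  pos 6: '1' -> DIGIT
  pos 9: '9' -> DIGIT
  pos 10: '4' -> DIGIT
  pos 12: '4' -> DIGIT
  pos 13: '0' -> DIGIT
  pos 14: '8' -> DIGIT
  pos 17: '8' -> DIGIT
  pos 18: '3' -> DIGIT
Digits found: ['4', '1', '7', '0', '1', '9', '4', '4', '0', '8', '8', '3']
Total: 12

12


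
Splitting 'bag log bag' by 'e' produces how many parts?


Splitting by 'e' breaks the string at each occurrence of the separator.
Text: 'bag log bag'
Parts after split:
  Part 1: 'bag log bag'
Total parts: 1

1


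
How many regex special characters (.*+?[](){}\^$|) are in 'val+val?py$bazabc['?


Regex special characters are: . * + ? [ ] ( ) { } \ ^ $ |
Scanning 'val+val?py$bazabc[':
  pos 3: '+' -> SPECIAL
  pos 7: '?' -> SPECIAL
  pos 10: '$' -> SPECIAL
  pos 17: '[' -> SPECIAL
Special chars found: ['+', '?', '$', '[']
Total: 4

4


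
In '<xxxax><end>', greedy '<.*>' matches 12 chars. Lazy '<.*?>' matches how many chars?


Greedy '<.*>' tries to match as MUCH as possible.
Lazy '<.*?>' tries to match as LITTLE as possible.

String: '<xxxax><end>'
Greedy '<.*>' starts at first '<' and extends to the LAST '>': '<xxxax><end>' (12 chars)
Lazy '<.*?>' starts at first '<' and stops at the FIRST '>': '<xxxax>' (7 chars)

7


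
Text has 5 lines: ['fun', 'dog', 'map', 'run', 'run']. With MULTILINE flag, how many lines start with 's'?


With MULTILINE flag, ^ matches the start of each line.
Lines: ['fun', 'dog', 'map', 'run', 'run']
Checking which lines start with 's':
  Line 1: 'fun' -> no
  Line 2: 'dog' -> no
  Line 3: 'map' -> no
  Line 4: 'run' -> no
  Line 5: 'run' -> no
Matching lines: []
Count: 0

0


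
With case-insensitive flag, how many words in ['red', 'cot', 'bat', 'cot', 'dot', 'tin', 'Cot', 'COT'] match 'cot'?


Case-insensitive matching: compare each word's lowercase form to 'cot'.
  'red' -> lower='red' -> no
  'cot' -> lower='cot' -> MATCH
  'bat' -> lower='bat' -> no
  'cot' -> lower='cot' -> MATCH
  'dot' -> lower='dot' -> no
  'tin' -> lower='tin' -> no
  'Cot' -> lower='cot' -> MATCH
  'COT' -> lower='cot' -> MATCH
Matches: ['cot', 'cot', 'Cot', 'COT']
Count: 4

4


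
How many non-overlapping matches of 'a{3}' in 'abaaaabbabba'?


Pattern 'a{3}' matches exactly 3 consecutive a's (greedy, non-overlapping).
String: 'abaaaabbabba'
Scanning for runs of a's:
  Run at pos 0: 'a' (length 1) -> 0 match(es)
  Run at pos 2: 'aaaa' (length 4) -> 1 match(es)
  Run at pos 8: 'a' (length 1) -> 0 match(es)
  Run at pos 11: 'a' (length 1) -> 0 match(es)
Matches found: ['aaa']
Total: 1

1


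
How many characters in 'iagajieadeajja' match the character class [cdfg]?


Character class [cdfg] matches any of: {c, d, f, g}
Scanning string 'iagajieadeajja' character by character:
  pos 0: 'i' -> no
  pos 1: 'a' -> no
  pos 2: 'g' -> MATCH
  pos 3: 'a' -> no
  pos 4: 'j' -> no
  pos 5: 'i' -> no
  pos 6: 'e' -> no
  pos 7: 'a' -> no
  pos 8: 'd' -> MATCH
  pos 9: 'e' -> no
  pos 10: 'a' -> no
  pos 11: 'j' -> no
  pos 12: 'j' -> no
  pos 13: 'a' -> no
Total matches: 2

2


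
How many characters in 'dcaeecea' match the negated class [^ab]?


Negated class [^ab] matches any char NOT in {a, b}
Scanning 'dcaeecea':
  pos 0: 'd' -> MATCH
  pos 1: 'c' -> MATCH
  pos 2: 'a' -> no (excluded)
  pos 3: 'e' -> MATCH
  pos 4: 'e' -> MATCH
  pos 5: 'c' -> MATCH
  pos 6: 'e' -> MATCH
  pos 7: 'a' -> no (excluded)
Total matches: 6

6


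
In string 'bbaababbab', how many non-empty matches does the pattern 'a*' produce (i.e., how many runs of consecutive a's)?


Pattern 'a*' matches zero or more a's. We want non-empty runs of consecutive a's.
String: 'bbaababbab'
Walking through the string to find runs of a's:
  Run 1: positions 2-3 -> 'aa'
  Run 2: positions 5-5 -> 'a'
  Run 3: positions 8-8 -> 'a'
Non-empty runs found: ['aa', 'a', 'a']
Count: 3

3


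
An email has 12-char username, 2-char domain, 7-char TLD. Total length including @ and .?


An email address has format: username@domain.tld
Username length: 12
'@' character: 1
Domain length: 2
'.' character: 1
TLD length: 7
Total = 12 + 1 + 2 + 1 + 7 = 23

23


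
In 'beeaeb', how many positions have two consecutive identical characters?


Looking for consecutive identical characters in 'beeaeb':
  pos 0-1: 'b' vs 'e' -> different
  pos 1-2: 'e' vs 'e' -> MATCH ('ee')
  pos 2-3: 'e' vs 'a' -> different
  pos 3-4: 'a' vs 'e' -> different
  pos 4-5: 'e' vs 'b' -> different
Consecutive identical pairs: ['ee']
Count: 1

1


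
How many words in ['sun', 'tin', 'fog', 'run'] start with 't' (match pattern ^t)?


Pattern ^t anchors to start of word. Check which words begin with 't':
  'sun' -> no
  'tin' -> MATCH (starts with 't')
  'fog' -> no
  'run' -> no
Matching words: ['tin']
Count: 1

1


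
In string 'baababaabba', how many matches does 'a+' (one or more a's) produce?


Pattern 'a+' matches one or more consecutive a's.
String: 'baababaabba'
Scanning for runs of a:
  Match 1: 'aa' (length 2)
  Match 2: 'a' (length 1)
  Match 3: 'aa' (length 2)
  Match 4: 'a' (length 1)
Total matches: 4

4


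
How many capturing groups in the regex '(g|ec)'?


To count capturing groups, count each '(' that starts a group.
Pattern: '(g|ec)'
Walking through the pattern:
  Position 0: '(' -> group #1
Total capturing groups: 1

1


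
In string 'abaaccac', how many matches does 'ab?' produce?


Pattern 'ab?' matches 'a' optionally followed by 'b'.
String: 'abaaccac'
Scanning left to right for 'a' then checking next char:
  Match 1: 'ab' (a followed by b)
  Match 2: 'a' (a not followed by b)
  Match 3: 'a' (a not followed by b)
  Match 4: 'a' (a not followed by b)
Total matches: 4

4


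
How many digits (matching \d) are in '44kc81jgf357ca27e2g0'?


\d matches any digit 0-9.
Scanning '44kc81jgf357ca27e2g0':
  pos 0: '4' -> DIGIT
  pos 1: '4' -> DIGIT
  pos 4: '8' -> DIGIT
  pos 5: '1' -> DIGIT
  pos 9: '3' -> DIGIT
  pos 10: '5' -> DIGIT
  pos 11: '7' -> DIGIT
  pos 14: '2' -> DIGIT
  pos 15: '7' -> DIGIT
  pos 17: '2' -> DIGIT
  pos 19: '0' -> DIGIT
Digits found: ['4', '4', '8', '1', '3', '5', '7', '2', '7', '2', '0']
Total: 11

11


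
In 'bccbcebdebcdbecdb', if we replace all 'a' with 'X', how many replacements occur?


re.sub('a', 'X', text) replaces every occurrence of 'a' with 'X'.
Text: 'bccbcebdebcdbecdb'
Scanning for 'a':
Total replacements: 0

0


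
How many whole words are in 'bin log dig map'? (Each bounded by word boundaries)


Word boundaries (\b) mark the start/end of each word.
Text: 'bin log dig map'
Splitting by whitespace:
  Word 1: 'bin'
  Word 2: 'log'
  Word 3: 'dig'
  Word 4: 'map'
Total whole words: 4

4


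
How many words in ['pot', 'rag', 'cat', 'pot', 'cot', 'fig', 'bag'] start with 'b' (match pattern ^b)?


Pattern ^b anchors to start of word. Check which words begin with 'b':
  'pot' -> no
  'rag' -> no
  'cat' -> no
  'pot' -> no
  'cot' -> no
  'fig' -> no
  'bag' -> MATCH (starts with 'b')
Matching words: ['bag']
Count: 1

1


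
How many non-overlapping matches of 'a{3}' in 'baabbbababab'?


Pattern 'a{3}' matches exactly 3 consecutive a's (greedy, non-overlapping).
String: 'baabbbababab'
Scanning for runs of a's:
  Run at pos 1: 'aa' (length 2) -> 0 match(es)
  Run at pos 6: 'a' (length 1) -> 0 match(es)
  Run at pos 8: 'a' (length 1) -> 0 match(es)
  Run at pos 10: 'a' (length 1) -> 0 match(es)
Matches found: []
Total: 0

0


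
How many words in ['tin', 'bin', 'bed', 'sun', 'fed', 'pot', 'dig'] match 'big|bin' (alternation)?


Alternation 'big|bin' matches either 'big' or 'bin'.
Checking each word:
  'tin' -> no
  'bin' -> MATCH
  'bed' -> no
  'sun' -> no
  'fed' -> no
  'pot' -> no
  'dig' -> no
Matches: ['bin']
Count: 1

1


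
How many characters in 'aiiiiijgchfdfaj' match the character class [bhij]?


Character class [bhij] matches any of: {b, h, i, j}
Scanning string 'aiiiiijgchfdfaj' character by character:
  pos 0: 'a' -> no
  pos 1: 'i' -> MATCH
  pos 2: 'i' -> MATCH
  pos 3: 'i' -> MATCH
  pos 4: 'i' -> MATCH
  pos 5: 'i' -> MATCH
  pos 6: 'j' -> MATCH
  pos 7: 'g' -> no
  pos 8: 'c' -> no
  pos 9: 'h' -> MATCH
  pos 10: 'f' -> no
  pos 11: 'd' -> no
  pos 12: 'f' -> no
  pos 13: 'a' -> no
  pos 14: 'j' -> MATCH
Total matches: 8

8


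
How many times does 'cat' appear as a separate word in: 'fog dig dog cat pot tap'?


Scanning each word for exact match 'cat':
  Word 1: 'fog' -> no
  Word 2: 'dig' -> no
  Word 3: 'dog' -> no
  Word 4: 'cat' -> MATCH
  Word 5: 'pot' -> no
  Word 6: 'tap' -> no
Total matches: 1

1


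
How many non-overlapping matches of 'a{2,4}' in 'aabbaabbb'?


Pattern 'a{2,4}' matches between 2 and 4 consecutive a's (greedy).
String: 'aabbaabbb'
Finding runs of a's and applying greedy matching:
  Run at pos 0: 'aa' (length 2)
  Run at pos 4: 'aa' (length 2)
Matches: ['aa', 'aa']
Count: 2

2


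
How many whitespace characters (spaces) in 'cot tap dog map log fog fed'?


\s matches whitespace characters (spaces, tabs, etc.).
Text: 'cot tap dog map log fog fed'
This text has 7 words separated by spaces.
Number of spaces = number of words - 1 = 7 - 1 = 6

6


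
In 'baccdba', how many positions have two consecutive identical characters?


Looking for consecutive identical characters in 'baccdba':
  pos 0-1: 'b' vs 'a' -> different
  pos 1-2: 'a' vs 'c' -> different
  pos 2-3: 'c' vs 'c' -> MATCH ('cc')
  pos 3-4: 'c' vs 'd' -> different
  pos 4-5: 'd' vs 'b' -> different
  pos 5-6: 'b' vs 'a' -> different
Consecutive identical pairs: ['cc']
Count: 1

1


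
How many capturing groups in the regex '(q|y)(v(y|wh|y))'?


To count capturing groups, count each '(' that starts a group.
Pattern: '(q|y)(v(y|wh|y))'
Walking through the pattern:
  Position 0: '(' -> group #1
  Position 5: '(' -> group #2
  Position 7: '(' -> group #3
Total capturing groups: 3

3


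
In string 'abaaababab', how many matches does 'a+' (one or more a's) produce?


Pattern 'a+' matches one or more consecutive a's.
String: 'abaaababab'
Scanning for runs of a:
  Match 1: 'a' (length 1)
  Match 2: 'aaa' (length 3)
  Match 3: 'a' (length 1)
  Match 4: 'a' (length 1)
Total matches: 4

4


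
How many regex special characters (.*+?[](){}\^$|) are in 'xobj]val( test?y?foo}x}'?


Regex special characters are: . * + ? [ ] ( ) { } \ ^ $ |
Scanning 'xobj]val( test?y?foo}x}':
  pos 4: ']' -> SPECIAL
  pos 8: '(' -> SPECIAL
  pos 14: '?' -> SPECIAL
  pos 16: '?' -> SPECIAL
  pos 20: '}' -> SPECIAL
  pos 22: '}' -> SPECIAL
Special chars found: [']', '(', '?', '?', '}', '}']
Total: 6

6


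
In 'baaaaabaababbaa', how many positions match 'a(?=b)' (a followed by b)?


Lookahead 'a(?=b)' matches 'a' only when followed by 'b'.
String: 'baaaaabaababbaa'
Checking each position where char is 'a':
  pos 1: 'a' -> no (next='a')
  pos 2: 'a' -> no (next='a')
  pos 3: 'a' -> no (next='a')
  pos 4: 'a' -> no (next='a')
  pos 5: 'a' -> MATCH (next='b')
  pos 7: 'a' -> no (next='a')
  pos 8: 'a' -> MATCH (next='b')
  pos 10: 'a' -> MATCH (next='b')
  pos 13: 'a' -> no (next='a')
Matching positions: [5, 8, 10]
Count: 3

3


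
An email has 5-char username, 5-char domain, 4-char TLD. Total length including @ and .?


An email address has format: username@domain.tld
Username length: 5
'@' character: 1
Domain length: 5
'.' character: 1
TLD length: 4
Total = 5 + 1 + 5 + 1 + 4 = 16

16


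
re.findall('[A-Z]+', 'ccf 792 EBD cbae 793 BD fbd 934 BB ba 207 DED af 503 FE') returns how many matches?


Pattern '[A-Z]+' finds one or more uppercase letters.
Text: 'ccf 792 EBD cbae 793 BD fbd 934 BB ba 207 DED af 503 FE'
Scanning for matches:
  Match 1: 'EBD'
  Match 2: 'BD'
  Match 3: 'BB'
  Match 4: 'DED'
  Match 5: 'FE'
Total matches: 5

5


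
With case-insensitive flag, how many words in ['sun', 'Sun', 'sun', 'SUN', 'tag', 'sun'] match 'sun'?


Case-insensitive matching: compare each word's lowercase form to 'sun'.
  'sun' -> lower='sun' -> MATCH
  'Sun' -> lower='sun' -> MATCH
  'sun' -> lower='sun' -> MATCH
  'SUN' -> lower='sun' -> MATCH
  'tag' -> lower='tag' -> no
  'sun' -> lower='sun' -> MATCH
Matches: ['sun', 'Sun', 'sun', 'SUN', 'sun']
Count: 5

5


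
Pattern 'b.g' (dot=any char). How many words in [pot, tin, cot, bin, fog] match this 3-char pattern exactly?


Pattern 'b.g' means: starts with 'b', any single char, ends with 'g'.
Checking each word (must be exactly 3 chars):
  'pot' (len=3): no
  'tin' (len=3): no
  'cot' (len=3): no
  'bin' (len=3): no
  'fog' (len=3): no
Matching words: []
Total: 0

0


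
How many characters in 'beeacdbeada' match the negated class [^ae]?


Negated class [^ae] matches any char NOT in {a, e}
Scanning 'beeacdbeada':
  pos 0: 'b' -> MATCH
  pos 1: 'e' -> no (excluded)
  pos 2: 'e' -> no (excluded)
  pos 3: 'a' -> no (excluded)
  pos 4: 'c' -> MATCH
  pos 5: 'd' -> MATCH
  pos 6: 'b' -> MATCH
  pos 7: 'e' -> no (excluded)
  pos 8: 'a' -> no (excluded)
  pos 9: 'd' -> MATCH
  pos 10: 'a' -> no (excluded)
Total matches: 5

5


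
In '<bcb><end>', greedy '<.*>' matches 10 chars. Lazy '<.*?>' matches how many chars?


Greedy '<.*>' tries to match as MUCH as possible.
Lazy '<.*?>' tries to match as LITTLE as possible.

String: '<bcb><end>'
Greedy '<.*>' starts at first '<' and extends to the LAST '>': '<bcb><end>' (10 chars)
Lazy '<.*?>' starts at first '<' and stops at the FIRST '>': '<bcb>' (5 chars)

5


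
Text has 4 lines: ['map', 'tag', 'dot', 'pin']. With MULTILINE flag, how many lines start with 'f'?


With MULTILINE flag, ^ matches the start of each line.
Lines: ['map', 'tag', 'dot', 'pin']
Checking which lines start with 'f':
  Line 1: 'map' -> no
  Line 2: 'tag' -> no
  Line 3: 'dot' -> no
  Line 4: 'pin' -> no
Matching lines: []
Count: 0

0


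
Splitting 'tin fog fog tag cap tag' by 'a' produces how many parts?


Splitting by 'a' breaks the string at each occurrence of the separator.
Text: 'tin fog fog tag cap tag'
Parts after split:
  Part 1: 'tin fog fog t'
  Part 2: 'g c'
  Part 3: 'p t'
  Part 4: 'g'
Total parts: 4

4


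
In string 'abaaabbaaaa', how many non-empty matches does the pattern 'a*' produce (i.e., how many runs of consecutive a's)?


Pattern 'a*' matches zero or more a's. We want non-empty runs of consecutive a's.
String: 'abaaabbaaaa'
Walking through the string to find runs of a's:
  Run 1: positions 0-0 -> 'a'
  Run 2: positions 2-4 -> 'aaa'
  Run 3: positions 7-10 -> 'aaaa'
Non-empty runs found: ['a', 'aaa', 'aaaa']
Count: 3

3


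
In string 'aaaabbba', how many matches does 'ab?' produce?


Pattern 'ab?' matches 'a' optionally followed by 'b'.
String: 'aaaabbba'
Scanning left to right for 'a' then checking next char:
  Match 1: 'a' (a not followed by b)
  Match 2: 'a' (a not followed by b)
  Match 3: 'a' (a not followed by b)
  Match 4: 'ab' (a followed by b)
  Match 5: 'a' (a not followed by b)
Total matches: 5

5


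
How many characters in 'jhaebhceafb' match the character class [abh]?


Character class [abh] matches any of: {a, b, h}
Scanning string 'jhaebhceafb' character by character:
  pos 0: 'j' -> no
  pos 1: 'h' -> MATCH
  pos 2: 'a' -> MATCH
  pos 3: 'e' -> no
  pos 4: 'b' -> MATCH
  pos 5: 'h' -> MATCH
  pos 6: 'c' -> no
  pos 7: 'e' -> no
  pos 8: 'a' -> MATCH
  pos 9: 'f' -> no
  pos 10: 'b' -> MATCH
Total matches: 6

6


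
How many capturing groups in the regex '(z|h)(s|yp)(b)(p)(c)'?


To count capturing groups, count each '(' that starts a group.
Pattern: '(z|h)(s|yp)(b)(p)(c)'
Walking through the pattern:
  Position 0: '(' -> group #1
  Position 5: '(' -> group #2
  Position 11: '(' -> group #3
  Position 14: '(' -> group #4
  Position 17: '(' -> group #5
Total capturing groups: 5

5


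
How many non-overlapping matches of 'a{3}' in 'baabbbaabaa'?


Pattern 'a{3}' matches exactly 3 consecutive a's (greedy, non-overlapping).
String: 'baabbbaabaa'
Scanning for runs of a's:
  Run at pos 1: 'aa' (length 2) -> 0 match(es)
  Run at pos 6: 'aa' (length 2) -> 0 match(es)
  Run at pos 9: 'aa' (length 2) -> 0 match(es)
Matches found: []
Total: 0

0


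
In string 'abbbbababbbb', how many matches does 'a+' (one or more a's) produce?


Pattern 'a+' matches one or more consecutive a's.
String: 'abbbbababbbb'
Scanning for runs of a:
  Match 1: 'a' (length 1)
  Match 2: 'a' (length 1)
  Match 3: 'a' (length 1)
Total matches: 3

3


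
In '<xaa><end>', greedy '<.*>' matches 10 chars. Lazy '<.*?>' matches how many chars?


Greedy '<.*>' tries to match as MUCH as possible.
Lazy '<.*?>' tries to match as LITTLE as possible.

String: '<xaa><end>'
Greedy '<.*>' starts at first '<' and extends to the LAST '>': '<xaa><end>' (10 chars)
Lazy '<.*?>' starts at first '<' and stops at the FIRST '>': '<xaa>' (5 chars)

5


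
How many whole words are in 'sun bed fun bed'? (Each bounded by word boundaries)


Word boundaries (\b) mark the start/end of each word.
Text: 'sun bed fun bed'
Splitting by whitespace:
  Word 1: 'sun'
  Word 2: 'bed'
  Word 3: 'fun'
  Word 4: 'bed'
Total whole words: 4

4


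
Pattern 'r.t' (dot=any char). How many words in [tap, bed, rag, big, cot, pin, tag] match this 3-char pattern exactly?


Pattern 'r.t' means: starts with 'r', any single char, ends with 't'.
Checking each word (must be exactly 3 chars):
  'tap' (len=3): no
  'bed' (len=3): no
  'rag' (len=3): no
  'big' (len=3): no
  'cot' (len=3): no
  'pin' (len=3): no
  'tag' (len=3): no
Matching words: []
Total: 0

0


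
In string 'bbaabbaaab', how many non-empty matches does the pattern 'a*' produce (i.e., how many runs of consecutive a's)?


Pattern 'a*' matches zero or more a's. We want non-empty runs of consecutive a's.
String: 'bbaabbaaab'
Walking through the string to find runs of a's:
  Run 1: positions 2-3 -> 'aa'
  Run 2: positions 6-8 -> 'aaa'
Non-empty runs found: ['aa', 'aaa']
Count: 2

2


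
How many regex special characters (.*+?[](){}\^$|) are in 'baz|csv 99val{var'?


Regex special characters are: . * + ? [ ] ( ) { } \ ^ $ |
Scanning 'baz|csv 99val{var':
  pos 3: '|' -> SPECIAL
  pos 13: '{' -> SPECIAL
Special chars found: ['|', '{']
Total: 2

2


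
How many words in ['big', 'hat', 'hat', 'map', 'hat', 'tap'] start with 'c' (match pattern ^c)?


Pattern ^c anchors to start of word. Check which words begin with 'c':
  'big' -> no
  'hat' -> no
  'hat' -> no
  'map' -> no
  'hat' -> no
  'tap' -> no
Matching words: []
Count: 0

0


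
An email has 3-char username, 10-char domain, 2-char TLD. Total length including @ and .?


An email address has format: username@domain.tld
Username length: 3
'@' character: 1
Domain length: 10
'.' character: 1
TLD length: 2
Total = 3 + 1 + 10 + 1 + 2 = 17

17


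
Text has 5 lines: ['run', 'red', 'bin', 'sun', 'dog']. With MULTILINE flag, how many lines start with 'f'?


With MULTILINE flag, ^ matches the start of each line.
Lines: ['run', 'red', 'bin', 'sun', 'dog']
Checking which lines start with 'f':
  Line 1: 'run' -> no
  Line 2: 'red' -> no
  Line 3: 'bin' -> no
  Line 4: 'sun' -> no
  Line 5: 'dog' -> no
Matching lines: []
Count: 0

0


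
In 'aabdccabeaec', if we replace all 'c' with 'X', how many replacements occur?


re.sub('c', 'X', text) replaces every occurrence of 'c' with 'X'.
Text: 'aabdccabeaec'
Scanning for 'c':
  pos 4: 'c' -> replacement #1
  pos 5: 'c' -> replacement #2
  pos 11: 'c' -> replacement #3
Total replacements: 3

3


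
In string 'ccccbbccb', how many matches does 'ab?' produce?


Pattern 'ab?' matches 'a' optionally followed by 'b'.
String: 'ccccbbccb'
Scanning left to right for 'a' then checking next char:
Total matches: 0

0


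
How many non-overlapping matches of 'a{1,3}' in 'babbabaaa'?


Pattern 'a{1,3}' matches between 1 and 3 consecutive a's (greedy).
String: 'babbabaaa'
Finding runs of a's and applying greedy matching:
  Run at pos 1: 'a' (length 1)
  Run at pos 4: 'a' (length 1)
  Run at pos 6: 'aaa' (length 3)
Matches: ['a', 'a', 'aaa']
Count: 3

3


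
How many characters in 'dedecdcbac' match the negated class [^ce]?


Negated class [^ce] matches any char NOT in {c, e}
Scanning 'dedecdcbac':
  pos 0: 'd' -> MATCH
  pos 1: 'e' -> no (excluded)
  pos 2: 'd' -> MATCH
  pos 3: 'e' -> no (excluded)
  pos 4: 'c' -> no (excluded)
  pos 5: 'd' -> MATCH
  pos 6: 'c' -> no (excluded)
  pos 7: 'b' -> MATCH
  pos 8: 'a' -> MATCH
  pos 9: 'c' -> no (excluded)
Total matches: 5

5


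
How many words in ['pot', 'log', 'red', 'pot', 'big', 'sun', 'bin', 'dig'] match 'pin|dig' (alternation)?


Alternation 'pin|dig' matches either 'pin' or 'dig'.
Checking each word:
  'pot' -> no
  'log' -> no
  'red' -> no
  'pot' -> no
  'big' -> no
  'sun' -> no
  'bin' -> no
  'dig' -> MATCH
Matches: ['dig']
Count: 1

1


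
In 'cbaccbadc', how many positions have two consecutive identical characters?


Looking for consecutive identical characters in 'cbaccbadc':
  pos 0-1: 'c' vs 'b' -> different
  pos 1-2: 'b' vs 'a' -> different
  pos 2-3: 'a' vs 'c' -> different
  pos 3-4: 'c' vs 'c' -> MATCH ('cc')
  pos 4-5: 'c' vs 'b' -> different
  pos 5-6: 'b' vs 'a' -> different
  pos 6-7: 'a' vs 'd' -> different
  pos 7-8: 'd' vs 'c' -> different
Consecutive identical pairs: ['cc']
Count: 1

1


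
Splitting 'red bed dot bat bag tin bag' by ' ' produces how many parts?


Splitting by ' ' breaks the string at each occurrence of the separator.
Text: 'red bed dot bat bag tin bag'
Parts after split:
  Part 1: 'red'
  Part 2: 'bed'
  Part 3: 'dot'
  Part 4: 'bat'
  Part 5: 'bag'
  Part 6: 'tin'
  Part 7: 'bag'
Total parts: 7

7


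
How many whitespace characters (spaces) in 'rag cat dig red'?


\s matches whitespace characters (spaces, tabs, etc.).
Text: 'rag cat dig red'
This text has 4 words separated by spaces.
Number of spaces = number of words - 1 = 4 - 1 = 3

3


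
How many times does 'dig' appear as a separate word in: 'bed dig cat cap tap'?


Scanning each word for exact match 'dig':
  Word 1: 'bed' -> no
  Word 2: 'dig' -> MATCH
  Word 3: 'cat' -> no
  Word 4: 'cap' -> no
  Word 5: 'tap' -> no
Total matches: 1

1


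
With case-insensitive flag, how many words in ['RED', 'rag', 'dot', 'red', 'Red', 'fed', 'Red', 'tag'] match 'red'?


Case-insensitive matching: compare each word's lowercase form to 'red'.
  'RED' -> lower='red' -> MATCH
  'rag' -> lower='rag' -> no
  'dot' -> lower='dot' -> no
  'red' -> lower='red' -> MATCH
  'Red' -> lower='red' -> MATCH
  'fed' -> lower='fed' -> no
  'Red' -> lower='red' -> MATCH
  'tag' -> lower='tag' -> no
Matches: ['RED', 'red', 'Red', 'Red']
Count: 4

4


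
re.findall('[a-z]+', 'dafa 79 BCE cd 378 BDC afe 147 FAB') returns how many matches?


Pattern '[a-z]+' finds one or more lowercase letters.
Text: 'dafa 79 BCE cd 378 BDC afe 147 FAB'
Scanning for matches:
  Match 1: 'dafa'
  Match 2: 'cd'
  Match 3: 'afe'
Total matches: 3

3


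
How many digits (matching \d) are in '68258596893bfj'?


\d matches any digit 0-9.
Scanning '68258596893bfj':
  pos 0: '6' -> DIGIT
  pos 1: '8' -> DIGIT
  pos 2: '2' -> DIGIT
  pos 3: '5' -> DIGIT
  pos 4: '8' -> DIGIT
  pos 5: '5' -> DIGIT
  pos 6: '9' -> DIGIT
  pos 7: '6' -> DIGIT
  pos 8: '8' -> DIGIT
  pos 9: '9' -> DIGIT
  pos 10: '3' -> DIGIT
Digits found: ['6', '8', '2', '5', '8', '5', '9', '6', '8', '9', '3']
Total: 11

11


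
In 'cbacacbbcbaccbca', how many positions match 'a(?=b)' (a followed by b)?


Lookahead 'a(?=b)' matches 'a' only when followed by 'b'.
String: 'cbacacbbcbaccbca'
Checking each position where char is 'a':
  pos 2: 'a' -> no (next='c')
  pos 4: 'a' -> no (next='c')
  pos 10: 'a' -> no (next='c')
Matching positions: []
Count: 0

0


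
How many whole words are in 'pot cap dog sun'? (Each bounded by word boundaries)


Word boundaries (\b) mark the start/end of each word.
Text: 'pot cap dog sun'
Splitting by whitespace:
  Word 1: 'pot'
  Word 2: 'cap'
  Word 3: 'dog'
  Word 4: 'sun'
Total whole words: 4

4


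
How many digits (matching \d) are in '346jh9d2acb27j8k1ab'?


\d matches any digit 0-9.
Scanning '346jh9d2acb27j8k1ab':
  pos 0: '3' -> DIGIT
  pos 1: '4' -> DIGIT
  pos 2: '6' -> DIGIT
  pos 5: '9' -> DIGIT
  pos 7: '2' -> DIGIT
  pos 11: '2' -> DIGIT
  pos 12: '7' -> DIGIT
  pos 14: '8' -> DIGIT
  pos 16: '1' -> DIGIT
Digits found: ['3', '4', '6', '9', '2', '2', '7', '8', '1']
Total: 9

9


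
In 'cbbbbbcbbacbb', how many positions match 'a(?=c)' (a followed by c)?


Lookahead 'a(?=c)' matches 'a' only when followed by 'c'.
String: 'cbbbbbcbbacbb'
Checking each position where char is 'a':
  pos 9: 'a' -> MATCH (next='c')
Matching positions: [9]
Count: 1

1


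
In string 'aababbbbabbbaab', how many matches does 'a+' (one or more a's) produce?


Pattern 'a+' matches one or more consecutive a's.
String: 'aababbbbabbbaab'
Scanning for runs of a:
  Match 1: 'aa' (length 2)
  Match 2: 'a' (length 1)
  Match 3: 'a' (length 1)
  Match 4: 'aa' (length 2)
Total matches: 4

4


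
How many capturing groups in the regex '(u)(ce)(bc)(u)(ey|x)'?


To count capturing groups, count each '(' that starts a group.
Pattern: '(u)(ce)(bc)(u)(ey|x)'
Walking through the pattern:
  Position 0: '(' -> group #1
  Position 3: '(' -> group #2
  Position 7: '(' -> group #3
  Position 11: '(' -> group #4
  Position 14: '(' -> group #5
Total capturing groups: 5

5


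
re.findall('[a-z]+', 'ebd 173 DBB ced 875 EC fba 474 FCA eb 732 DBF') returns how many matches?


Pattern '[a-z]+' finds one or more lowercase letters.
Text: 'ebd 173 DBB ced 875 EC fba 474 FCA eb 732 DBF'
Scanning for matches:
  Match 1: 'ebd'
  Match 2: 'ced'
  Match 3: 'fba'
  Match 4: 'eb'
Total matches: 4

4


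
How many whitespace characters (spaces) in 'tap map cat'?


\s matches whitespace characters (spaces, tabs, etc.).
Text: 'tap map cat'
This text has 3 words separated by spaces.
Number of spaces = number of words - 1 = 3 - 1 = 2

2


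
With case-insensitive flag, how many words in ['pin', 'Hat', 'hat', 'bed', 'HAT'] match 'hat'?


Case-insensitive matching: compare each word's lowercase form to 'hat'.
  'pin' -> lower='pin' -> no
  'Hat' -> lower='hat' -> MATCH
  'hat' -> lower='hat' -> MATCH
  'bed' -> lower='bed' -> no
  'HAT' -> lower='hat' -> MATCH
Matches: ['Hat', 'hat', 'HAT']
Count: 3

3


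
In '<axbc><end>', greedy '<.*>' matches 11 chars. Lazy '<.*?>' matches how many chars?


Greedy '<.*>' tries to match as MUCH as possible.
Lazy '<.*?>' tries to match as LITTLE as possible.

String: '<axbc><end>'
Greedy '<.*>' starts at first '<' and extends to the LAST '>': '<axbc><end>' (11 chars)
Lazy '<.*?>' starts at first '<' and stops at the FIRST '>': '<axbc>' (6 chars)

6


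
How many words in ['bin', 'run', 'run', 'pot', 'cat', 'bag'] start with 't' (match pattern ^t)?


Pattern ^t anchors to start of word. Check which words begin with 't':
  'bin' -> no
  'run' -> no
  'run' -> no
  'pot' -> no
  'cat' -> no
  'bag' -> no
Matching words: []
Count: 0

0


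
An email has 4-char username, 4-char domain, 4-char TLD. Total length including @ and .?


An email address has format: username@domain.tld
Username length: 4
'@' character: 1
Domain length: 4
'.' character: 1
TLD length: 4
Total = 4 + 1 + 4 + 1 + 4 = 14

14


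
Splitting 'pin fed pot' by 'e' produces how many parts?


Splitting by 'e' breaks the string at each occurrence of the separator.
Text: 'pin fed pot'
Parts after split:
  Part 1: 'pin f'
  Part 2: 'd pot'
Total parts: 2

2


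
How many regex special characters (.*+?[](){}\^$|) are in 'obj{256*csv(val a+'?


Regex special characters are: . * + ? [ ] ( ) { } \ ^ $ |
Scanning 'obj{256*csv(val a+':
  pos 3: '{' -> SPECIAL
  pos 7: '*' -> SPECIAL
  pos 11: '(' -> SPECIAL
  pos 17: '+' -> SPECIAL
Special chars found: ['{', '*', '(', '+']
Total: 4

4


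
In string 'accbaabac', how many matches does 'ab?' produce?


Pattern 'ab?' matches 'a' optionally followed by 'b'.
String: 'accbaabac'
Scanning left to right for 'a' then checking next char:
  Match 1: 'a' (a not followed by b)
  Match 2: 'a' (a not followed by b)
  Match 3: 'ab' (a followed by b)
  Match 4: 'a' (a not followed by b)
Total matches: 4

4


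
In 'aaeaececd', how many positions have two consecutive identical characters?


Looking for consecutive identical characters in 'aaeaececd':
  pos 0-1: 'a' vs 'a' -> MATCH ('aa')
  pos 1-2: 'a' vs 'e' -> different
  pos 2-3: 'e' vs 'a' -> different
  pos 3-4: 'a' vs 'e' -> different
  pos 4-5: 'e' vs 'c' -> different
  pos 5-6: 'c' vs 'e' -> different
  pos 6-7: 'e' vs 'c' -> different
  pos 7-8: 'c' vs 'd' -> different
Consecutive identical pairs: ['aa']
Count: 1

1


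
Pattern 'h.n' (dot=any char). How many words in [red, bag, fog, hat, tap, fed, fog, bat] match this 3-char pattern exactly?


Pattern 'h.n' means: starts with 'h', any single char, ends with 'n'.
Checking each word (must be exactly 3 chars):
  'red' (len=3): no
  'bag' (len=3): no
  'fog' (len=3): no
  'hat' (len=3): no
  'tap' (len=3): no
  'fed' (len=3): no
  'fog' (len=3): no
  'bat' (len=3): no
Matching words: []
Total: 0

0


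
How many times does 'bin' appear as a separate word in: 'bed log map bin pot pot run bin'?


Scanning each word for exact match 'bin':
  Word 1: 'bed' -> no
  Word 2: 'log' -> no
  Word 3: 'map' -> no
  Word 4: 'bin' -> MATCH
  Word 5: 'pot' -> no
  Word 6: 'pot' -> no
  Word 7: 'run' -> no
  Word 8: 'bin' -> MATCH
Total matches: 2

2


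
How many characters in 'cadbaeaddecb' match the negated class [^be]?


Negated class [^be] matches any char NOT in {b, e}
Scanning 'cadbaeaddecb':
  pos 0: 'c' -> MATCH
  pos 1: 'a' -> MATCH
  pos 2: 'd' -> MATCH
  pos 3: 'b' -> no (excluded)
  pos 4: 'a' -> MATCH
  pos 5: 'e' -> no (excluded)
  pos 6: 'a' -> MATCH
  pos 7: 'd' -> MATCH
  pos 8: 'd' -> MATCH
  pos 9: 'e' -> no (excluded)
  pos 10: 'c' -> MATCH
  pos 11: 'b' -> no (excluded)
Total matches: 8

8


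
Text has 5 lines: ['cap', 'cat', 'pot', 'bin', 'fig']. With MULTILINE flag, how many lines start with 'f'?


With MULTILINE flag, ^ matches the start of each line.
Lines: ['cap', 'cat', 'pot', 'bin', 'fig']
Checking which lines start with 'f':
  Line 1: 'cap' -> no
  Line 2: 'cat' -> no
  Line 3: 'pot' -> no
  Line 4: 'bin' -> no
  Line 5: 'fig' -> MATCH
Matching lines: ['fig']
Count: 1

1


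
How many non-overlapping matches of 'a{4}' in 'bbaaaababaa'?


Pattern 'a{4}' matches exactly 4 consecutive a's (greedy, non-overlapping).
String: 'bbaaaababaa'
Scanning for runs of a's:
  Run at pos 2: 'aaaa' (length 4) -> 1 match(es)
  Run at pos 7: 'a' (length 1) -> 0 match(es)
  Run at pos 9: 'aa' (length 2) -> 0 match(es)
Matches found: ['aaaa']
Total: 1

1


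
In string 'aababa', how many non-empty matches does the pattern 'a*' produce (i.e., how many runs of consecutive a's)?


Pattern 'a*' matches zero or more a's. We want non-empty runs of consecutive a's.
String: 'aababa'
Walking through the string to find runs of a's:
  Run 1: positions 0-1 -> 'aa'
  Run 2: positions 3-3 -> 'a'
  Run 3: positions 5-5 -> 'a'
Non-empty runs found: ['aa', 'a', 'a']
Count: 3

3


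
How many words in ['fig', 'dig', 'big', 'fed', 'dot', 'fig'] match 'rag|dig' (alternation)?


Alternation 'rag|dig' matches either 'rag' or 'dig'.
Checking each word:
  'fig' -> no
  'dig' -> MATCH
  'big' -> no
  'fed' -> no
  'dot' -> no
  'fig' -> no
Matches: ['dig']
Count: 1

1


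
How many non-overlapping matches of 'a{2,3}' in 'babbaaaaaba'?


Pattern 'a{2,3}' matches between 2 and 3 consecutive a's (greedy).
String: 'babbaaaaaba'
Finding runs of a's and applying greedy matching:
  Run at pos 1: 'a' (length 1)
  Run at pos 4: 'aaaaa' (length 5)
  Run at pos 10: 'a' (length 1)
Matches: ['aaa', 'aa']
Count: 2

2


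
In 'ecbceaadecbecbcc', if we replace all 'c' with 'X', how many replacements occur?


re.sub('c', 'X', text) replaces every occurrence of 'c' with 'X'.
Text: 'ecbceaadecbecbcc'
Scanning for 'c':
  pos 1: 'c' -> replacement #1
  pos 3: 'c' -> replacement #2
  pos 9: 'c' -> replacement #3
  pos 12: 'c' -> replacement #4
  pos 14: 'c' -> replacement #5
  pos 15: 'c' -> replacement #6
Total replacements: 6

6


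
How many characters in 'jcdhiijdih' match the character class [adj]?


Character class [adj] matches any of: {a, d, j}
Scanning string 'jcdhiijdih' character by character:
  pos 0: 'j' -> MATCH
  pos 1: 'c' -> no
  pos 2: 'd' -> MATCH
  pos 3: 'h' -> no
  pos 4: 'i' -> no
  pos 5: 'i' -> no
  pos 6: 'j' -> MATCH
  pos 7: 'd' -> MATCH
  pos 8: 'i' -> no
  pos 9: 'h' -> no
Total matches: 4

4


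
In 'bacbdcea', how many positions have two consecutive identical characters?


Looking for consecutive identical characters in 'bacbdcea':
  pos 0-1: 'b' vs 'a' -> different
  pos 1-2: 'a' vs 'c' -> different
  pos 2-3: 'c' vs 'b' -> different
  pos 3-4: 'b' vs 'd' -> different
  pos 4-5: 'd' vs 'c' -> different
  pos 5-6: 'c' vs 'e' -> different
  pos 6-7: 'e' vs 'a' -> different
Consecutive identical pairs: []
Count: 0

0


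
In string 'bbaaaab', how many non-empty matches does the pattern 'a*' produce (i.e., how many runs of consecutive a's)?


Pattern 'a*' matches zero or more a's. We want non-empty runs of consecutive a's.
String: 'bbaaaab'
Walking through the string to find runs of a's:
  Run 1: positions 2-5 -> 'aaaa'
Non-empty runs found: ['aaaa']
Count: 1

1


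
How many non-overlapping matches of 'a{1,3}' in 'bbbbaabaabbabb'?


Pattern 'a{1,3}' matches between 1 and 3 consecutive a's (greedy).
String: 'bbbbaabaabbabb'
Finding runs of a's and applying greedy matching:
  Run at pos 4: 'aa' (length 2)
  Run at pos 7: 'aa' (length 2)
  Run at pos 11: 'a' (length 1)
Matches: ['aa', 'aa', 'a']
Count: 3

3


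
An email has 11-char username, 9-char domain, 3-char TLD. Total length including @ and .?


An email address has format: username@domain.tld
Username length: 11
'@' character: 1
Domain length: 9
'.' character: 1
TLD length: 3
Total = 11 + 1 + 9 + 1 + 3 = 25

25


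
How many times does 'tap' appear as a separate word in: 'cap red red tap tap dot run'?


Scanning each word for exact match 'tap':
  Word 1: 'cap' -> no
  Word 2: 'red' -> no
  Word 3: 'red' -> no
  Word 4: 'tap' -> MATCH
  Word 5: 'tap' -> MATCH
  Word 6: 'dot' -> no
  Word 7: 'run' -> no
Total matches: 2

2


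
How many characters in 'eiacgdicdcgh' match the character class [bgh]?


Character class [bgh] matches any of: {b, g, h}
Scanning string 'eiacgdicdcgh' character by character:
  pos 0: 'e' -> no
  pos 1: 'i' -> no
  pos 2: 'a' -> no
  pos 3: 'c' -> no
  pos 4: 'g' -> MATCH
  pos 5: 'd' -> no
  pos 6: 'i' -> no
  pos 7: 'c' -> no
  pos 8: 'd' -> no
  pos 9: 'c' -> no
  pos 10: 'g' -> MATCH
  pos 11: 'h' -> MATCH
Total matches: 3

3


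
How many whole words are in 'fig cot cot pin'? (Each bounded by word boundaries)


Word boundaries (\b) mark the start/end of each word.
Text: 'fig cot cot pin'
Splitting by whitespace:
  Word 1: 'fig'
  Word 2: 'cot'
  Word 3: 'cot'
  Word 4: 'pin'
Total whole words: 4

4


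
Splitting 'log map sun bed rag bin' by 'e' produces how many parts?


Splitting by 'e' breaks the string at each occurrence of the separator.
Text: 'log map sun bed rag bin'
Parts after split:
  Part 1: 'log map sun b'
  Part 2: 'd rag bin'
Total parts: 2

2


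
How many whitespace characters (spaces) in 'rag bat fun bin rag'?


\s matches whitespace characters (spaces, tabs, etc.).
Text: 'rag bat fun bin rag'
This text has 5 words separated by spaces.
Number of spaces = number of words - 1 = 5 - 1 = 4

4


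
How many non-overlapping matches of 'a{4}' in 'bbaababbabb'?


Pattern 'a{4}' matches exactly 4 consecutive a's (greedy, non-overlapping).
String: 'bbaababbabb'
Scanning for runs of a's:
  Run at pos 2: 'aa' (length 2) -> 0 match(es)
  Run at pos 5: 'a' (length 1) -> 0 match(es)
  Run at pos 8: 'a' (length 1) -> 0 match(es)
Matches found: []
Total: 0

0


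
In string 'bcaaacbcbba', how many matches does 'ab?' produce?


Pattern 'ab?' matches 'a' optionally followed by 'b'.
String: 'bcaaacbcbba'
Scanning left to right for 'a' then checking next char:
  Match 1: 'a' (a not followed by b)
  Match 2: 'a' (a not followed by b)
  Match 3: 'a' (a not followed by b)
  Match 4: 'a' (a not followed by b)
Total matches: 4

4


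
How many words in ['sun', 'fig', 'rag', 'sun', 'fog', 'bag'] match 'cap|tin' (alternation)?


Alternation 'cap|tin' matches either 'cap' or 'tin'.
Checking each word:
  'sun' -> no
  'fig' -> no
  'rag' -> no
  'sun' -> no
  'fog' -> no
  'bag' -> no
Matches: []
Count: 0

0


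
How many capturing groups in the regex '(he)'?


To count capturing groups, count each '(' that starts a group.
Pattern: '(he)'
Walking through the pattern:
  Position 0: '(' -> group #1
Total capturing groups: 1

1


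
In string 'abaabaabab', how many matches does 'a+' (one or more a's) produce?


Pattern 'a+' matches one or more consecutive a's.
String: 'abaabaabab'
Scanning for runs of a:
  Match 1: 'a' (length 1)
  Match 2: 'aa' (length 2)
  Match 3: 'aa' (length 2)
  Match 4: 'a' (length 1)
Total matches: 4

4
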